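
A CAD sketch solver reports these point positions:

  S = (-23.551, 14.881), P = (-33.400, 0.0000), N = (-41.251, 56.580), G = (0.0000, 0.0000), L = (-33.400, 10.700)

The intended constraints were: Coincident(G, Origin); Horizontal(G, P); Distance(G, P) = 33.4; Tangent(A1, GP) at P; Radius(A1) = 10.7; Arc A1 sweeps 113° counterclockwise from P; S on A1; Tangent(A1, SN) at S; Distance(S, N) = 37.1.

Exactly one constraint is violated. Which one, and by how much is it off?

Distance(S, N) = 37.1 — off by 8.20.

G = (0.00, 0.00) ✓; G.y = 0.00, P.y = 0.00 ✓; |GP| = 33.40 ✓; ∠(LP, PG) = 90.00° ✓; |LP| = 10.70 ✓; bearing(L→S) − bearing(L→P) = 113.0° ✓; |LS| = 10.70 ✓; ∠(LS, SN) = 90.00° ✓; |SN| = 45.30 ✗.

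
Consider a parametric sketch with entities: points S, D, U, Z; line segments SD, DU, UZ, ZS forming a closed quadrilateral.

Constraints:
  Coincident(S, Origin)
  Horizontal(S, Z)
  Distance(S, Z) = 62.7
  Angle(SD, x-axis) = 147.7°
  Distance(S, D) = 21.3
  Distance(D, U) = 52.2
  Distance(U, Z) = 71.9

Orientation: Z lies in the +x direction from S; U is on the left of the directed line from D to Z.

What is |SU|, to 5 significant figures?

54.530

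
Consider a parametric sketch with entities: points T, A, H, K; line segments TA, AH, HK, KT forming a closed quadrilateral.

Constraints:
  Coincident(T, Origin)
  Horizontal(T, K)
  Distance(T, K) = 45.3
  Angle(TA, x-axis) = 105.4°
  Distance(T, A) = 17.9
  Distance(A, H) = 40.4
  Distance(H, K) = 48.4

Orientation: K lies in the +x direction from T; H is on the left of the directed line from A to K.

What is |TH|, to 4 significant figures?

50.92

T is at the origin; TK is horizontal with |TK| = 45.3 and K in +x, so K = (45.3, 0). TA runs at 105.4° with |TA| = 17.9, so A = (-4.753, 17.26). H is determined by |AH| = 40.4 and |HK| = 48.4 together: it lies at the intersection of circle(A, 40.4) and circle(K, 48.4). With |AK| = 52.94, the foot of the radical line on AK is 19.76 from A and the perpendicular offset is √(40.4² − 19.76²) = 35.24. Taking the left-of-AK solution: H = (25.42, 44.13).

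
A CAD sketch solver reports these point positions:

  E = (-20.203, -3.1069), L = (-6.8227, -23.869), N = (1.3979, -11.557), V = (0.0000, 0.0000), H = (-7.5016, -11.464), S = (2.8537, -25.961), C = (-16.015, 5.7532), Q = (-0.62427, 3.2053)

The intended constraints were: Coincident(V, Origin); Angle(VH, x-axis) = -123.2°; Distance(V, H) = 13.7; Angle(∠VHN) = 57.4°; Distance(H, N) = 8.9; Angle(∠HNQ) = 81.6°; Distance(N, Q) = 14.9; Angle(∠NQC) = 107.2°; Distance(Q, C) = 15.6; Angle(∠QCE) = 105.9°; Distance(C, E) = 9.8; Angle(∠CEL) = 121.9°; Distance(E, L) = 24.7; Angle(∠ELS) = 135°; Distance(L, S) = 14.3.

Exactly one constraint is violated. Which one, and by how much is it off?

Distance(L, S) = 14.3 — off by 4.40.

V = (0.00, 0.00) ✓; VH at -123.2° ✓; |VH| = 13.70 ✓; ∠VHN = 57.40° ✓; |HN| = 8.900 ✓; ∠HNQ = 81.60° ✓; |NQ| = 14.90 ✓; ∠NQC = 107.2° ✓; |QC| = 15.60 ✓; ∠QCE = 105.9° ✓; |CE| = 9.800 ✓; ∠CEL = 121.9° ✓; |EL| = 24.70 ✓; ∠ELS = 135.0° ✓; |LS| = 9.900 ✗.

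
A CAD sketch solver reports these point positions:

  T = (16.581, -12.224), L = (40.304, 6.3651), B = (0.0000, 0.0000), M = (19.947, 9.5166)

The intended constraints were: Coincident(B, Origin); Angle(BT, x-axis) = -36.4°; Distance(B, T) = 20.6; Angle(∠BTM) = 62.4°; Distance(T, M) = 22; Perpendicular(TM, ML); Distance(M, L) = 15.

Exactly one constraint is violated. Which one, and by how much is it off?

Distance(M, L) = 15 — off by 5.60.

B = (0.00, 0.00) ✓; BT at -36.40° ✓; |BT| = 20.60 ✓; ∠BTM = 62.40° ✓; |TM| = 22.00 ✓; ∠(TM, ML) = 90.00° ✓; |ML| = 20.60 ✗.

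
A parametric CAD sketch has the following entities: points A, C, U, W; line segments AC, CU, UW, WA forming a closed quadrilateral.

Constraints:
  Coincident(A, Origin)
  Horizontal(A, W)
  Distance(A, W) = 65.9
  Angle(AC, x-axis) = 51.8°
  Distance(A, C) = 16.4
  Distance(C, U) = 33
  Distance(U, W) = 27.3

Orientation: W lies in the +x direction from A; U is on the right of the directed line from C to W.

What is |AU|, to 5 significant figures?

38.970

Checks: |CU| = 33.00 ✓; |UW| = 27.30 ✓.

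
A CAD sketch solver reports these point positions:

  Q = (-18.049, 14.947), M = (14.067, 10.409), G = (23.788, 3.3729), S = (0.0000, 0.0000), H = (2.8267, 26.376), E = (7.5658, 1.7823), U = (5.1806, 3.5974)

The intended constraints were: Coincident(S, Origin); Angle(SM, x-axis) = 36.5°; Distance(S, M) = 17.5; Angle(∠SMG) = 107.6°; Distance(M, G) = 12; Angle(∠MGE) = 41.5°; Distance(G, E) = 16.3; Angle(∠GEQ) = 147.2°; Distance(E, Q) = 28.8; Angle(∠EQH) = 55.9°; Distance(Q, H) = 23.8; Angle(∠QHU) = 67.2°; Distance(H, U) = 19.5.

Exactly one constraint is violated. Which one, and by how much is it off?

Distance(H, U) = 19.5 — off by 3.40.

S = (0.00, 0.00) ✓; SM at 36.50° ✓; |SM| = 17.50 ✓; ∠SMG = 107.6° ✓; |MG| = 12.00 ✓; ∠MGE = 41.50° ✓; |GE| = 16.30 ✓; ∠GEQ = 147.2° ✓; |EQ| = 28.80 ✓; ∠EQH = 55.90° ✓; |QH| = 23.80 ✓; ∠QHU = 67.20° ✓; |HU| = 22.90 ✗.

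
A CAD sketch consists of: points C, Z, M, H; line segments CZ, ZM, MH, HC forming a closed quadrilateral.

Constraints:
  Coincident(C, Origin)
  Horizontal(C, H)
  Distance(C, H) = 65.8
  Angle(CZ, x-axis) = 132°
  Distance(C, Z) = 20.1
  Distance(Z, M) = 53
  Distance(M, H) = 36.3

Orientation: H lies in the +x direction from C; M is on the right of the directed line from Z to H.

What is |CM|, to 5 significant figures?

34.222

C is at the origin; CH is horizontal with |CH| = 65.8 and H in +x, so H = (65.8, 0). CZ runs at 132.0° with |CZ| = 20.1, so Z = (-13.450, 14.937). M is determined by |ZM| = 53.0 and |MH| = 36.3 together: it lies at the intersection of circle(Z, 53.0) and circle(H, 36.3). With |ZH| = 80.645, the foot of the radical line on ZH is 49.569 from Z and the perpendicular offset is √(53.0² − 49.569²) = 18.760. Taking the right-of-ZH solution: M = (31.787, -12.680).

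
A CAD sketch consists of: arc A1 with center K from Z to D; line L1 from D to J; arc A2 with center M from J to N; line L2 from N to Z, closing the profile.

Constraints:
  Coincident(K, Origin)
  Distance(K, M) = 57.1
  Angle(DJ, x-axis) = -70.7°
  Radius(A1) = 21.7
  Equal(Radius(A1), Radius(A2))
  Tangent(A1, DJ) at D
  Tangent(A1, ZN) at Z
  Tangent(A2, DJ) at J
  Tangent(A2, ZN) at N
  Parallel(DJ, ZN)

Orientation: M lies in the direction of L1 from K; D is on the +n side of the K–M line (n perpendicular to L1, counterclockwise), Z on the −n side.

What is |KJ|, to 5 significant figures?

61.084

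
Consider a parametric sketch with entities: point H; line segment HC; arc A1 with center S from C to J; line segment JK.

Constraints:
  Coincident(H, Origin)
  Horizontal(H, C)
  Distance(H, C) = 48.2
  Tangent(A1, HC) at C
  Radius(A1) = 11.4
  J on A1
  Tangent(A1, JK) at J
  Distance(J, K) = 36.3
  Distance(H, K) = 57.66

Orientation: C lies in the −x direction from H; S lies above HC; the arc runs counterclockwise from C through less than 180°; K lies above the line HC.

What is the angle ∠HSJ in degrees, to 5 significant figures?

8.6415°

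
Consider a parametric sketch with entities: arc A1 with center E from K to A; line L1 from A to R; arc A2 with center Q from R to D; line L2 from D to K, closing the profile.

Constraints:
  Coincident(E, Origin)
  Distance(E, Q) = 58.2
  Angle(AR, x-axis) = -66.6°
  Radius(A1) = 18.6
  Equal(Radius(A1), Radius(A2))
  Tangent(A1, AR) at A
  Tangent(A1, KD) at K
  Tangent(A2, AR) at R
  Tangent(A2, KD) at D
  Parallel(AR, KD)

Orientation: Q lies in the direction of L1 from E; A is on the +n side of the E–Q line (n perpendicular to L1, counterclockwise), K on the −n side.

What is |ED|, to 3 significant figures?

61.1

Tangency of A1 to both parallel lines with radius 18.6 puts A and K at E ± 18.6·n: A = (17.1, 7.39), K = (-17.1, -7.39). Equal radii place R and D the same way about Q: R = Q + 18.6·n = (40.2, -46.0), D = Q − 18.6·n = (6.04, -60.8). Then |ED| = |D − E| = 61.1.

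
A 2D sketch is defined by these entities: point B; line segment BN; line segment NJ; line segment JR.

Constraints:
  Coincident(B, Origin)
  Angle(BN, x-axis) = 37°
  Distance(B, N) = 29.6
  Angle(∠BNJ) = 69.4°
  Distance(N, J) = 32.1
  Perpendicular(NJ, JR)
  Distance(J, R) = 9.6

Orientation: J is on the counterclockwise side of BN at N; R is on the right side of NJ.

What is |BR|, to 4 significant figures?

43.15

B is at the origin; BN runs at 37.0° with length 29.6, so N = 29.6·(cos 37.0°, sin 37.0°) = (23.64, 17.81). ∠BNJ = 69.4°, so NJ runs at 37.0° + (180° − 69.4°) = 147.6° from the x-axis; with |NJ| = 32.1, J = N + 32.1·(cos 147.6°, sin 147.6°) = (-3.463, 35.01). The perpendicularity gives JR at right angles to NJ; with |JR| = 9.6 on the right of NJ, R = J + 9.6·(0.5358, 0.8443) = (1.681, 43.12). Then |BR| = |R − B| = 43.15.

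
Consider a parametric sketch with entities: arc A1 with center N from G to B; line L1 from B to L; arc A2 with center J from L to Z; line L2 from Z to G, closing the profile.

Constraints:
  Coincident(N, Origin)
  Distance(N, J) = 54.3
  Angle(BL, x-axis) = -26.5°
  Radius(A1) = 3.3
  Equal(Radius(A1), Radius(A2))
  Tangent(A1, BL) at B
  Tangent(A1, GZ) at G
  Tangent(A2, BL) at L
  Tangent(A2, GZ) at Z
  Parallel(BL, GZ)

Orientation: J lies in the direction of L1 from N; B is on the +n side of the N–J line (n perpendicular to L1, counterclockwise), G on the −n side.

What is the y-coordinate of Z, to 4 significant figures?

-27.18

The slot axis is L1's direction at -26.5°, so u = (cos -26.5°, sin -26.5°) = (0.8949, -0.4462) and n = (−sin -26.5°, cos -26.5°) = (0.4462, 0.8949). N is at the origin and J lies 54.3 along u from N, so J = 54.3·u = (48.59, -24.23). Tangency of A1 to both parallel lines with radius 3.3 puts B and G at N ± 3.3·n: B = (1.472, 2.953), G = (-1.472, -2.953). Equal radii place L and Z the same way about J: L = J + 3.3·n = (50.07, -21.28), Z = J − 3.3·n = (47.12, -27.18). So Z.y = -27.18.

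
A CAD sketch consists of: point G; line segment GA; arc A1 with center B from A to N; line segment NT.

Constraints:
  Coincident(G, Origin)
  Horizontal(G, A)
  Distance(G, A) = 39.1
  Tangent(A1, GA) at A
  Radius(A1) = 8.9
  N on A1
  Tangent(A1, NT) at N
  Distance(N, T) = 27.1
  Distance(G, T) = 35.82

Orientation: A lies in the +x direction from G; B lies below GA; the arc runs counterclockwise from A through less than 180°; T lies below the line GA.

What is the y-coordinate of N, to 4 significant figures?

-5.211

G is at the origin; GA is horizontal with |GA| = 39.1 and A on the +x side, so A = (39.10, 0.000). Tangency of A1 to GA means the radius BA is perpendicular to GA, so B = A + (0, -8.9) = (39.10, -8.900). Since BN ⟂ NT (tangency), |BT| = √(8.9² + 27.1²) = 28.52 regardless of where N sits on A1. So T lies on both circle(G, 35.82) and circle(B, 28.52); the below-GA intersection is T = (19.77, -29.87). N is the foot of the tangent from T: N = (31.00, -5.211).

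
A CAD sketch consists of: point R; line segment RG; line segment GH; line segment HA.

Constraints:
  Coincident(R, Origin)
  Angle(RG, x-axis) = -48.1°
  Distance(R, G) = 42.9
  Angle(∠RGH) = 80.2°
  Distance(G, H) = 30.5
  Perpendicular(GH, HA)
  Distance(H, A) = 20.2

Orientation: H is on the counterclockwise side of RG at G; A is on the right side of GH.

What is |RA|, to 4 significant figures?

66.64

R is at the origin; RG runs at -48.1° with length 42.9, so G = 42.9·(cos -48.1°, sin -48.1°) = (28.65, -31.93). ∠RGH = 80.2°, so GH runs at -48.1° + (180° − 80.2°) = 51.70° from the x-axis; with |GH| = 30.5, H = G + 30.5·(cos 51.70°, sin 51.70°) = (47.55, -7.995). The perpendicularity gives HA at right angles to GH; with |HA| = 20.2 on the right of GH, A = H + 20.2·(0.7848, -0.6198) = (63.41, -20.51). Then |RA| = |A − R| = 66.64.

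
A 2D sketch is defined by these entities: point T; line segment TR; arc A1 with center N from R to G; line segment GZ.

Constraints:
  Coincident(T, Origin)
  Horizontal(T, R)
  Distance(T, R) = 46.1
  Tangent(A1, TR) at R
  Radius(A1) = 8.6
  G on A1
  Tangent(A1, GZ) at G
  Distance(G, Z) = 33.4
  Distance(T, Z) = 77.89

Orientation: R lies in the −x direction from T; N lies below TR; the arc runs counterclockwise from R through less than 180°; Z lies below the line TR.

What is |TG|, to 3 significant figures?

53.6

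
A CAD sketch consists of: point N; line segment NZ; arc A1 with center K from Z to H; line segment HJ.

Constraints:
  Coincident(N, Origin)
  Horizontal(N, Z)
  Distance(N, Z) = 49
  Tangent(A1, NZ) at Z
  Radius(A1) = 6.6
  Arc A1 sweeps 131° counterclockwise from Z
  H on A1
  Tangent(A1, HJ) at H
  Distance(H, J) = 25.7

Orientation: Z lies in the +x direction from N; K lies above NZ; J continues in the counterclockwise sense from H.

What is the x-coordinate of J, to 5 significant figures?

37.120

N is at the origin; N and Z share the same y with |NZ| = 49.0 and Z on the +x side, so Z = (49.000, 0.0000). A1 meets NZ tangentially, so KZ is at right angles to NZ, so K = Z + (0, 6.6) = (49.000, 6.6000). On A1, Z sits at bearing -90° from K; a 131° counterclockwise sweep puts H at bearing 41°, so H = K + 6.6·(cos 41°, sin 41°) = (53.981, 10.930). A1 meets HJ tangentially, so KH is at right angles to HJ, so HJ runs along (−sin 41°, cos 41°); with |HJ| = 25.7, J = (37.120, 30.326). So J.x = 37.120.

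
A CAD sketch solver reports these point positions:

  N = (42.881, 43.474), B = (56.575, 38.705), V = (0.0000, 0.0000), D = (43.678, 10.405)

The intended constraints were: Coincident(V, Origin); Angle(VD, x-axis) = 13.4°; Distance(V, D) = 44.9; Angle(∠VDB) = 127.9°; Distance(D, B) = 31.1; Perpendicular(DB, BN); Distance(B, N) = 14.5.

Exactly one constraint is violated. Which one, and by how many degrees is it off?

Perpendicular(DB, BN) — off by 5.30°.

V = (0.00, 0.00) ✓; VD at 13.40° ✓; |VD| = 44.90 ✓; ∠VDB = 127.9° ✓; |DB| = 31.10 ✓; ∠(DB, BN) = 95.30° ✗; |BN| = 14.50 ✓.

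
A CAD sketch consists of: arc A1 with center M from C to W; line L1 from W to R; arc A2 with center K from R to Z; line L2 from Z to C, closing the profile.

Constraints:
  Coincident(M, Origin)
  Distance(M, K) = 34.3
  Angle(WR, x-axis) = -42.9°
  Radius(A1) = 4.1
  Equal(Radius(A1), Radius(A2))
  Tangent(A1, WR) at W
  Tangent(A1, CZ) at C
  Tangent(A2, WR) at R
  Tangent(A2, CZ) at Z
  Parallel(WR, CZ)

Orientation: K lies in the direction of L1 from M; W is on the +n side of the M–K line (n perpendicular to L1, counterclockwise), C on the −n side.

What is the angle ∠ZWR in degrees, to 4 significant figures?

13.45°

Tangency of A1 to both parallel lines with radius 4.1 puts W and C at M ± 4.1·n: W = (2.791, 3.003), C = (-2.791, -3.003). Equal radii place R and Z the same way about K: R = K + 4.1·n = (27.92, -20.35), Z = K − 4.1·n = (22.34, -26.35). Then cos ∠ZWR = WZ·WR / (|WZ||WR|), giving 13.45°.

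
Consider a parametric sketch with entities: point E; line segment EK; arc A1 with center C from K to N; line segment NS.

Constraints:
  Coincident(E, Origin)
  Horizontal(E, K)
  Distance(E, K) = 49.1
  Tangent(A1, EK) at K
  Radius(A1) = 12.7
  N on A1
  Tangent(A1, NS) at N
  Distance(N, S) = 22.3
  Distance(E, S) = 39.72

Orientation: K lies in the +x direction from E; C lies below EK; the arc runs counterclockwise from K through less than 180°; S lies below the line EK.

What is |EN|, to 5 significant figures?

38.260

Checks: |CN| = 12.70 ✓; ∠(CN, NS) = 90.00° ✓; |NS| = 22.30 ✓; |ES| = 39.72 ✓.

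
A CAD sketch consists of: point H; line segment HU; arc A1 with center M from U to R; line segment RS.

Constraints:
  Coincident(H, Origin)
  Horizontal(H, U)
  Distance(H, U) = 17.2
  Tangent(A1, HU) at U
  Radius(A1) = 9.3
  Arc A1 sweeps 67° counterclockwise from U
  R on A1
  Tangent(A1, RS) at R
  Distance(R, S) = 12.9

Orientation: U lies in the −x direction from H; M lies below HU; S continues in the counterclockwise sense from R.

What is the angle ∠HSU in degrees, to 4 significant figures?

22.55°

H is at the origin; H and U share the same y with |HU| = 17.2 and U on the −x side, so U = (-17.20, 0.000). Tangency of A1 to HU means the radius MU is perpendicular to HU, so M = U + (0, -9.3) = (-17.20, -9.300). On A1, U sits at bearing 90° from M; a 67° counterclockwise sweep puts R at bearing 157°, so R = M + 9.3·(cos 157°, sin 157°) = (-25.76, -5.666). Tangency of A1 to RS means the radius MR is perpendicular to RS, so RS runs along (−sin 157°, cos 157°); with |RS| = 12.9, S = (-30.80, -17.54). Then cos ∠HSU = SH·SU / (|SH||SU|), giving 22.55°.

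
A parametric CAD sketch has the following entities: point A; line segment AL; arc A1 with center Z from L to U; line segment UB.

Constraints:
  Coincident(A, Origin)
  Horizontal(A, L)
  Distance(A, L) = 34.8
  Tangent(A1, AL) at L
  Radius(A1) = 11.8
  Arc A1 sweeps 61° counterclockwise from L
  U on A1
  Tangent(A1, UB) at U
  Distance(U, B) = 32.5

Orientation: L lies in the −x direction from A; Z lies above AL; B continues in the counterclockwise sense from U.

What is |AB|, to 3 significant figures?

35.6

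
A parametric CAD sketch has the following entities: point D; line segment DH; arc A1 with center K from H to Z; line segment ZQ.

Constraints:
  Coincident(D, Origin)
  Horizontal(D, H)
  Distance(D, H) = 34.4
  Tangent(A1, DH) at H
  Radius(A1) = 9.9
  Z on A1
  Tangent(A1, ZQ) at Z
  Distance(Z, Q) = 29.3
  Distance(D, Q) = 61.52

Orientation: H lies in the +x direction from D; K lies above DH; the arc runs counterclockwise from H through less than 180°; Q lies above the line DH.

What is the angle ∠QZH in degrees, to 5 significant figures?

139.80°

D is at the origin; DH is horizontal with |DH| = 34.4 and H on the +x side, so H = (34.400, 0.0000). Tangency of A1 to DH means the radius KH is perpendicular to DH, so K = H + (0, 9.9) = (34.400, 9.9000). Since KZ ⟂ ZQ (tangency), |KQ| = √(9.9² + 29.3²) = 30.927 regardless of where Z sits on A1. So Q lies on both circle(D, 61.52) and circle(K, 30.927); the above-DH intersection is Q = (49.043, 37.141). Z is the foot of the tangent from Q: Z = (44.162, 8.2505).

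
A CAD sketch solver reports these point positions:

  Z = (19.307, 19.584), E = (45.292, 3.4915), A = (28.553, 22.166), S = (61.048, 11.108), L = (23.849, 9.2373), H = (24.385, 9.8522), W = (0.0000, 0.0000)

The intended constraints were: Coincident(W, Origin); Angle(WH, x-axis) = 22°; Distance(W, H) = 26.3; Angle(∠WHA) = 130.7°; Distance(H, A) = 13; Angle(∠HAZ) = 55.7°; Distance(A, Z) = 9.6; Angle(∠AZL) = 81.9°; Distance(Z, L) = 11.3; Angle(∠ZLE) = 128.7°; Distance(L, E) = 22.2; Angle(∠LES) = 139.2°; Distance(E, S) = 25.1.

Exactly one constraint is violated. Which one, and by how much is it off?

Distance(E, S) = 25.1 — off by 7.60.

W = (0.00, 0.00) ✓; WH at 22.00° ✓; |WH| = 26.30 ✓; ∠WHA = 130.7° ✓; |HA| = 13.00 ✓; ∠HAZ = 55.70° ✓; |AZ| = 9.600 ✓; ∠AZL = 81.90° ✓; |ZL| = 11.30 ✓; ∠ZLE = 128.7° ✓; |LE| = 22.20 ✓; ∠LES = 139.2° ✓; |ES| = 17.50 ✗.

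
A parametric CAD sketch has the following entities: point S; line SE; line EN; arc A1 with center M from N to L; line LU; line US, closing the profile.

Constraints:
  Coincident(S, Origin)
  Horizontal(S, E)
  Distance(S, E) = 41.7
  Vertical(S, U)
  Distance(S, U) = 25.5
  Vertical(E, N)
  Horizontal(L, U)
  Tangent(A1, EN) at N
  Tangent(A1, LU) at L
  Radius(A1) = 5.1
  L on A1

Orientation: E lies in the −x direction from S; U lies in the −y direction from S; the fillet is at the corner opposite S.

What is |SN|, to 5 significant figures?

46.423

S is at the origin; S and E share the same y with |SE| = 41.7 and E on the −x side, so E = (-41.700, 0.0000). SU is vertical with |SU| = 25.5 and U on the −y side, so U = (0.0000, -25.500). The virtual corner opposite S is at (-41.700, -25.500). The tangent condition forces MN to be normal to EN and A1 meets LU tangentially, so ML is at right angles to LU, with radius 5.1, so the center M sits 5.1 in from both sides at M = (-36.600, -20.400). That places the tangent points at N = (-41.700, -20.400) on EN and L = (-36.600, -25.500) on LU. Then |SN| = |N − S| = 46.423.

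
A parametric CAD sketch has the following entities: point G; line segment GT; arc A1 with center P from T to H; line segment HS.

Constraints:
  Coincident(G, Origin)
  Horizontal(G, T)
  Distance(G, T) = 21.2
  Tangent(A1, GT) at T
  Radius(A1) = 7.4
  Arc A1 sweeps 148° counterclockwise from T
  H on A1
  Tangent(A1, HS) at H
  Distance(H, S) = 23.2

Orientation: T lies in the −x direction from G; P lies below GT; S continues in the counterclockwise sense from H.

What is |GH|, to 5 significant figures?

28.603

A1 meets GT tangentially, so PT is at right angles to GT, so P = T + (0, -7.4) = (-21.200, -7.4000). On A1, T sits at bearing 90° from P; a 148° counterclockwise sweep puts H at bearing 238°, so H = P + 7.4·(cos 238°, sin 238°) = (-25.121, -13.676). Then |GH| = |H − G| = 28.603.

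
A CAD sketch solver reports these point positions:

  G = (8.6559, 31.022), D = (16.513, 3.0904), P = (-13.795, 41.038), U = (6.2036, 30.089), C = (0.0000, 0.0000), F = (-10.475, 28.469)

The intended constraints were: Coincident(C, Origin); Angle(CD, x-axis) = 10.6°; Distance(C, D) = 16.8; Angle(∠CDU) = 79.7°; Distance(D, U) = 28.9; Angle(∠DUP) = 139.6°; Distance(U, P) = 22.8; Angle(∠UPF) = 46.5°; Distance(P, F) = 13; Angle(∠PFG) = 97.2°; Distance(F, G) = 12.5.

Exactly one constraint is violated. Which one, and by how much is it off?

Distance(F, G) = 12.5 — off by 6.80.

C = (0.00, 0.00) ✓; CD at 10.60° ✓; |CD| = 16.80 ✓; ∠CDU = 79.70° ✓; |DU| = 28.90 ✓; ∠DUP = 139.6° ✓; |UP| = 22.80 ✓; ∠UPF = 46.50° ✓; |PF| = 13.00 ✓; ∠PFG = 97.20° ✓; |FG| = 19.30 ✗.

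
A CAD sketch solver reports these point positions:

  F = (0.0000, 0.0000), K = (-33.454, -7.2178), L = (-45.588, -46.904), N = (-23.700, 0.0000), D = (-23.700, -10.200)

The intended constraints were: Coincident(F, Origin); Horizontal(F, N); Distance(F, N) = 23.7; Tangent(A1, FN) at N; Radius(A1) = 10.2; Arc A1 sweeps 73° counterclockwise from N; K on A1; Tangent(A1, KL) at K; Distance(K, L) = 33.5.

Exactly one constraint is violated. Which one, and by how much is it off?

Distance(K, L) = 33.5 — off by 8.00.

F = (0.00, 0.00) ✓; F.y = 0.00, N.y = 0.00 ✓; |FN| = 23.70 ✓; ∠(DN, NF) = 90.00° ✓; |DN| = 10.20 ✓; bearing(D→K) − bearing(D→N) = 73.00° ✓; |DK| = 10.20 ✓; ∠(DK, KL) = 90.00° ✓; |KL| = 41.50 ✗.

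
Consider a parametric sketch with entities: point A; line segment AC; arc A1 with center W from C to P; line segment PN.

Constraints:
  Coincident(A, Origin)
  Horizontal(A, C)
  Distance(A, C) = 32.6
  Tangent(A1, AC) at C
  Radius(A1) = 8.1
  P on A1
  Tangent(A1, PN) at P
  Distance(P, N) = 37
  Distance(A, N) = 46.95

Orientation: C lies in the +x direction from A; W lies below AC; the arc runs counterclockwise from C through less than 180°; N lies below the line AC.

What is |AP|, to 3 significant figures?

25.5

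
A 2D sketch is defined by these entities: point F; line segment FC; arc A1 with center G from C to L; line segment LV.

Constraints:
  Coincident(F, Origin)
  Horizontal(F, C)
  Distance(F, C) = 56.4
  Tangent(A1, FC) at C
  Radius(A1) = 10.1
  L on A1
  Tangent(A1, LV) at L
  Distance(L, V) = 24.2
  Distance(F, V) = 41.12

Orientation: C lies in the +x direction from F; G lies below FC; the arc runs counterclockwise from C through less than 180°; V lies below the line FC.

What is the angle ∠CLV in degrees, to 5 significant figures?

153.42°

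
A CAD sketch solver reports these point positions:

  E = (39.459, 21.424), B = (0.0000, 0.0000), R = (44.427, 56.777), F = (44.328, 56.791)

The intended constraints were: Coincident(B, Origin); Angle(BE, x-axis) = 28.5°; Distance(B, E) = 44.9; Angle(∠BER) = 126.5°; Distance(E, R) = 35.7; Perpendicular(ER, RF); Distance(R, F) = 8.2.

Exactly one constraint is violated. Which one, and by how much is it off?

Distance(R, F) = 8.2 — off by 8.10.

B = (0.00, 0.00) ✓; BE at 28.50° ✓; |BE| = 44.90 ✓; ∠BER = 126.5° ✓; |ER| = 35.70 ✓; ∠(ER, RF) = 89.95° ✓; |RF| = 0.09998 ✗.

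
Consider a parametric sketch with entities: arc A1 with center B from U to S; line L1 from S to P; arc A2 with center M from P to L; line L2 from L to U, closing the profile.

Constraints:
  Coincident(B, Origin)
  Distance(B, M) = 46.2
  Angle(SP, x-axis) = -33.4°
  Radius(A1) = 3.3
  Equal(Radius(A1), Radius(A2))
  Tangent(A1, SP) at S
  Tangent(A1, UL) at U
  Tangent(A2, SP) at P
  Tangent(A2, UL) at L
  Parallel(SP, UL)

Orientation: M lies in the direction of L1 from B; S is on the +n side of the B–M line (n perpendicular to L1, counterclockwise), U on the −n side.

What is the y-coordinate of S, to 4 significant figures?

2.755

The slot axis is L1's direction at -33.4°, so u = (cos -33.4°, sin -33.4°) = (0.8348, -0.5505) and n = (−sin -33.4°, cos -33.4°) = (0.5505, 0.8348). B is at the origin and M lies 46.2 along u from B, so M = 46.2·u = (38.57, -25.43). Tangency of A1 to both parallel lines with radius 3.3 puts S and U at B ± 3.3·n: S = (1.817, 2.755), U = (-1.817, -2.755). So S.y = 2.755.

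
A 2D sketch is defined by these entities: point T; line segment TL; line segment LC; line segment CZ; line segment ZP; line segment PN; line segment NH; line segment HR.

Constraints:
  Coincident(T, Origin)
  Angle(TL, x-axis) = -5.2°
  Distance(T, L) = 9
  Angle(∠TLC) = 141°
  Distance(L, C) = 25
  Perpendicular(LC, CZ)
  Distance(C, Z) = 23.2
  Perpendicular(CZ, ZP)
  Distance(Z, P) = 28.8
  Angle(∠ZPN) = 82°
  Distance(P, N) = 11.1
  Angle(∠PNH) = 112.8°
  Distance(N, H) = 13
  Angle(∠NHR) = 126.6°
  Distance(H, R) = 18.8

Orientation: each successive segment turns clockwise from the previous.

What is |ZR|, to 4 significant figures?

2.584

T is at the origin; TL runs at -5.2° with length 9.0, so L = (8.963, -0.8157). ∠TLC = 141.0° gives LC at -44.20° from the x-axis; with |LC| = 25.0, C = (26.89, -18.24). LC is perpendicular to CZ, so CZ runs at -134.2°; with |CZ| = 23.2, Z = (10.71, -34.88). CZ ⟂ ZP, so ZP runs at 135.8°; with |ZP| = 28.8, P = (-9.936, -14.80). ∠ZPN = 82.0° gives PN at 37.80° from the x-axis; with |PN| = 11.1, N = (-1.165, -7.996). ∠PNH = 112.8° gives NH at -29.40° from the x-axis; with |NH| = 13.0, H = (10.16, -14.38). ∠NHR = 126.6° gives HR at -82.80° from the x-axis; with |HR| = 18.8, R = (12.52, -33.03). Then |ZR| = |R − Z| = 2.584.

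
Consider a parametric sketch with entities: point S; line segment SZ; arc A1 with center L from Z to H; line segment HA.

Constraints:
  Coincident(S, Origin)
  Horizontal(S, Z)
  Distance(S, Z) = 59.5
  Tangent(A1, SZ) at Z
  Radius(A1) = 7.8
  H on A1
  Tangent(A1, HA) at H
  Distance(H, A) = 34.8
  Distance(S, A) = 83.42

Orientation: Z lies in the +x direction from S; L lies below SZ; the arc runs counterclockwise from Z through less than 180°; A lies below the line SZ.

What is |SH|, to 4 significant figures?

54.44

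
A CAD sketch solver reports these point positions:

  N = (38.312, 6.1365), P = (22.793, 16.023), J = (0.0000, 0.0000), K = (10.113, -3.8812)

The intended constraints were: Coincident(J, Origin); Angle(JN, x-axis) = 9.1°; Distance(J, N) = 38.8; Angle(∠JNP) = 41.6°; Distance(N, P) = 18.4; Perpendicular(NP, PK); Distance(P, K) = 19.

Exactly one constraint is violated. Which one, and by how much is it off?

Distance(P, K) = 19 — off by 4.60.

J = (0.00, 0.00) ✓; JN at 9.100° ✓; |JN| = 38.80 ✓; ∠JNP = 41.60° ✓; |NP| = 18.40 ✓; ∠(NP, PK) = 90.00° ✓; |PK| = 23.60 ✗.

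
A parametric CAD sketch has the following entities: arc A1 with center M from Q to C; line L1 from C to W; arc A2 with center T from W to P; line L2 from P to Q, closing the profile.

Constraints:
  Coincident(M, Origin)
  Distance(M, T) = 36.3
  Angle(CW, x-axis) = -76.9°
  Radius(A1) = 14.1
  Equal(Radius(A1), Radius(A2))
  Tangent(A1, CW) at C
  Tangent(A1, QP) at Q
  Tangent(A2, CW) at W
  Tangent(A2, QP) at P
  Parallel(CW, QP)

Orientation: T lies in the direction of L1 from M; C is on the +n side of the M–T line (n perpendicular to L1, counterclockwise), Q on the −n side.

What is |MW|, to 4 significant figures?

38.94

Tangency of A1 to both parallel lines with radius 14.1 puts C and Q at M ± 14.1·n: C = (13.73, 3.196), Q = (-13.73, -3.196). Equal radii place W and P the same way about T: W = T + 14.1·n = (21.96, -32.16), P = T − 14.1·n = (-5.506, -38.55). Then |MW| = |W − M| = 38.94.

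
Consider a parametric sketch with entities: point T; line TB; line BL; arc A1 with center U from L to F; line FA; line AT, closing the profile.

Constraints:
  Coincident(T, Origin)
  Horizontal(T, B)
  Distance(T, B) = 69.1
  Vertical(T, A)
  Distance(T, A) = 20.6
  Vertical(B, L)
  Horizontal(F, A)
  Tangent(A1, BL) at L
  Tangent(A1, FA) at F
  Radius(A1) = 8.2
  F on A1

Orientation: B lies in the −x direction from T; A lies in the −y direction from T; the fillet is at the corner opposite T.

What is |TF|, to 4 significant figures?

64.29

The virtual corner opposite T is at (-69.10, -20.60). Tangency of A1 to BL means the radius UL is perpendicular to BL and the tangent condition forces UF to be normal to FA, with radius 8.2, so the center U sits 8.2 in from both sides at U = (-60.90, -12.40). That places the tangent points at L = (-69.10, -12.40) on BL and F = (-60.90, -20.60) on FA. Then |TF| = |F − T| = 64.29.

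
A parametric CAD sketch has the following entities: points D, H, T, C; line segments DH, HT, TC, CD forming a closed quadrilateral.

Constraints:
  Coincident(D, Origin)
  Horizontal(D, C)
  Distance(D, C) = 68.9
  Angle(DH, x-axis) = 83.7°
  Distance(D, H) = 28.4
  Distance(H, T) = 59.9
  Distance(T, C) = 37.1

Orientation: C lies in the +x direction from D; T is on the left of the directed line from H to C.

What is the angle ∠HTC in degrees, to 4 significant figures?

92.06°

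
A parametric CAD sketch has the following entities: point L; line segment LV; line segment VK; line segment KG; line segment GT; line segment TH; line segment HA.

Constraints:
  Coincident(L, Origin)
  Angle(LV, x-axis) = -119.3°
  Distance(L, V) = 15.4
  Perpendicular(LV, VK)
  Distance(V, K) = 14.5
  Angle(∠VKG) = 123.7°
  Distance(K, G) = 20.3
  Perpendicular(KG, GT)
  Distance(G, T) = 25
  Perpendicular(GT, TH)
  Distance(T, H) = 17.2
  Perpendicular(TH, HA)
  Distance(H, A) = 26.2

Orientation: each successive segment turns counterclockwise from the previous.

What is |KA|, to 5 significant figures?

3.3242

GT is perpendicular to TH, so TH runs at -153.00°; with |TH| = 17.2, H = (-3.4791, 3.1566). TH ⟂ HA, so HA runs at -63.000°; with |HA| = 26.2, A = (8.4154, -20.188). Then |KA| = |A − K| = 3.3242.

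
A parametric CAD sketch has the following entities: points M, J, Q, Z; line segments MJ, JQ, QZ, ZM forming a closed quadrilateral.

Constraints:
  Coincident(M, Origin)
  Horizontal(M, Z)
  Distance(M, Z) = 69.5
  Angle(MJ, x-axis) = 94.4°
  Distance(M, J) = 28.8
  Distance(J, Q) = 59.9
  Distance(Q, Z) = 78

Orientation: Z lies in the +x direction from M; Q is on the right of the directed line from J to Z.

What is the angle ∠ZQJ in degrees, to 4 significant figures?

66.64°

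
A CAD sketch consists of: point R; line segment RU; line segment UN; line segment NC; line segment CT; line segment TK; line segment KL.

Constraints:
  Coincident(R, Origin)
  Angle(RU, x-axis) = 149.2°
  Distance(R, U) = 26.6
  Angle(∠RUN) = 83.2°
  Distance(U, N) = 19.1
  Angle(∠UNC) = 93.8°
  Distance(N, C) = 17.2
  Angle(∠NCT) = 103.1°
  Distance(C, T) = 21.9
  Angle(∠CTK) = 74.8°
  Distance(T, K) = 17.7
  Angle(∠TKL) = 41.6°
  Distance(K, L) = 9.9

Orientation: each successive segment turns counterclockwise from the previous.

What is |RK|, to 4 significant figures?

21.04

∠NCT = 103.1° gives CT at 49.10° from the x-axis; with |CT| = 21.9, T = (-1.063, 4.703). ∠CTK = 74.8° gives TK at 154.3° from the x-axis; with |TK| = 17.7, K = (-17.01, 12.38). Then |RK| = |K − R| = 21.04.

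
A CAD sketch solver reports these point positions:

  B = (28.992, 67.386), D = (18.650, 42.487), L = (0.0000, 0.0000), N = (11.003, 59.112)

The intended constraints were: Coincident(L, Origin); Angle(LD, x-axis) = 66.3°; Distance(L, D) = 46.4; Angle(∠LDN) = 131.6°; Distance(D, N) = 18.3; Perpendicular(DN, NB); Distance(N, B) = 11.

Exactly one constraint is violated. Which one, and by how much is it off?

Distance(N, B) = 11 — off by 8.80.

L = (0.00, 0.00) ✓; LD at 66.30° ✓; |LD| = 46.40 ✓; ∠LDN = 131.6° ✓; |DN| = 18.30 ✓; ∠(DN, NB) = 90.00° ✓; |NB| = 19.80 ✗.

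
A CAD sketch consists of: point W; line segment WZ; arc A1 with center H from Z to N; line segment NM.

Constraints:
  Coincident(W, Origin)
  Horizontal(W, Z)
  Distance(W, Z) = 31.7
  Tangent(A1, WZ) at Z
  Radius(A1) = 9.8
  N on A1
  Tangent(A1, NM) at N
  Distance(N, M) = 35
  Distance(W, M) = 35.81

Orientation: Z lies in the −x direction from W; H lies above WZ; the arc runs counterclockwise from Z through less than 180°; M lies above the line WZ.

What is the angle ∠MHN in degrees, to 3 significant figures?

74.4°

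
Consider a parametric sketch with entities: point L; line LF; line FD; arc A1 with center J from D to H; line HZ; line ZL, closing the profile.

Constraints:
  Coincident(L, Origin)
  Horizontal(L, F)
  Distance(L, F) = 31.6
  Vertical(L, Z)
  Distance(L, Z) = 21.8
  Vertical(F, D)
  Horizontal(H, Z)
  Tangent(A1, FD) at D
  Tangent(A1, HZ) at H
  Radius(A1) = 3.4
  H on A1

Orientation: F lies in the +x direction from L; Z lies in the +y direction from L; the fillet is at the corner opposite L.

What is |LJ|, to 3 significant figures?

33.7

L is at the origin; LF is horizontal with |LF| = 31.6 and F on the +x side, so F = (31.6, 0.00). LZ is vertical with |LZ| = 21.8 and Z on the +y side, so Z = (0.00, 21.8). The virtual corner opposite L is at (31.6, 21.8). The tangent condition forces JD to be normal to FD and since A1 is tangent to HZ there, JH ⟂ HZ, with radius 3.4, so the center J sits 3.4 in from both sides at J = (28.2, 18.4). Then |LJ| = |J − L| = 33.7.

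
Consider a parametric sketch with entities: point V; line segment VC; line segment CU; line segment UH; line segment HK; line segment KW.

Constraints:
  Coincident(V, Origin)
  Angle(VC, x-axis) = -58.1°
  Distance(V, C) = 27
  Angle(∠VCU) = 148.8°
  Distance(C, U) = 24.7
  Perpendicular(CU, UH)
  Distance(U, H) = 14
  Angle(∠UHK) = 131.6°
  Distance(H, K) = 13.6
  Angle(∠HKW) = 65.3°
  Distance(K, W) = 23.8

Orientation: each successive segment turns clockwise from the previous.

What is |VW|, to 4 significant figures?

33.64

V is at the origin; VC runs at -58.1° with length 27.0, so C = (14.27, -22.92). ∠VCU = 148.8° gives CU at -89.30° from the x-axis; with |CU| = 24.7, U = (14.57, -47.62). CU is perpendicular to UH, so UH runs at -179.3°; with |UH| = 14.0, H = (0.5706, -47.79). ∠UHK = 131.6° gives HK at 132.3° from the x-axis; with |HK| = 13.6, K = (-8.582, -37.73). ∠HKW = 65.3° gives KW at 17.60° from the x-axis; with |KW| = 23.8, W = (14.10, -30.54). Then |VW| = |W − V| = 33.64.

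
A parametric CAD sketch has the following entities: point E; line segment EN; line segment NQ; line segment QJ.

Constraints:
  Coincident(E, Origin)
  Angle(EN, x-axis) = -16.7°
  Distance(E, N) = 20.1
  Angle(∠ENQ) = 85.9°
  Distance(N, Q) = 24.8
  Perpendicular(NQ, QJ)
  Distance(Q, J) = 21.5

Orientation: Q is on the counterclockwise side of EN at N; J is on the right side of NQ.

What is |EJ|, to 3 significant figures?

47.7

E is at the origin; EN runs at -16.7° with length 20.1, so N = 20.1·(cos -16.7°, sin -16.7°) = (19.3, -5.78). ∠ENQ = 85.9°, so NQ runs at -16.7° + (180° − 85.9°) = 77.4° from the x-axis; with |NQ| = 24.8, Q = N + 24.8·(cos 77.4°, sin 77.4°) = (24.7, 18.4). NQ is perpendicular to QJ; with |QJ| = 21.5 on the right of NQ, J = Q + 21.5·(0.976, -0.218) = (45.6, 13.7). Then |EJ| = |J − E| = 47.7.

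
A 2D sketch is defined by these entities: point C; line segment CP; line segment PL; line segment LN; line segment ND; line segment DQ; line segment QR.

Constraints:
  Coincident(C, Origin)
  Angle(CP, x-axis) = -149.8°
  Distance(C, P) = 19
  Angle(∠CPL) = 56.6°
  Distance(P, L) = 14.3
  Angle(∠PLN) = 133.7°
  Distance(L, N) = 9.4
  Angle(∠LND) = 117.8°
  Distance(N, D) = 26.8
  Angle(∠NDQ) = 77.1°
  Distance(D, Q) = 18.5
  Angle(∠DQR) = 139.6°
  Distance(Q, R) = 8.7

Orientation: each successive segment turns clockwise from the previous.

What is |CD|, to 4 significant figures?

16.45

C is at the origin; CP runs at -149.8° with length 19.0, so P = (-16.42, -9.557). ∠CPL = 56.6° gives PL at 86.80° from the x-axis; with |PL| = 14.3, L = (-15.62, 4.720). ∠PLN = 133.7° gives LN at 40.50° from the x-axis; with |LN| = 9.4, N = (-8.475, 10.83). ∠LND = 117.8° gives ND at -21.70° from the x-axis; with |ND| = 26.8, D = (16.43, 0.9159). Then |CD| = |D − C| = 16.45.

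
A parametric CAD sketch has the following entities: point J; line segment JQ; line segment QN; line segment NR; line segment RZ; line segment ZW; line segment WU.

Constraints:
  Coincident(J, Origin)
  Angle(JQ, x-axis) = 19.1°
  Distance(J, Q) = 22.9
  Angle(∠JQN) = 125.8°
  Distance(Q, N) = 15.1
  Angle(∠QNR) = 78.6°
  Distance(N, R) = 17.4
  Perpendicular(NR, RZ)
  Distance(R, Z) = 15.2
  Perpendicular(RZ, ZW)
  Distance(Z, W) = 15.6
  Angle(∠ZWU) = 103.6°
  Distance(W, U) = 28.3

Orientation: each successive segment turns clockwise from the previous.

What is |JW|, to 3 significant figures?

23.8

The perpendicularity gives RZ at right angles to NR, so RZ runs at 134°; with |RZ| = 15.2, Z = (10.9, -2.14). RZ is perpendicular to ZW, so ZW runs at 43.5°; with |ZW| = 15.6, W = (22.2, 8.60). Then |JW| = |W − J| = 23.8.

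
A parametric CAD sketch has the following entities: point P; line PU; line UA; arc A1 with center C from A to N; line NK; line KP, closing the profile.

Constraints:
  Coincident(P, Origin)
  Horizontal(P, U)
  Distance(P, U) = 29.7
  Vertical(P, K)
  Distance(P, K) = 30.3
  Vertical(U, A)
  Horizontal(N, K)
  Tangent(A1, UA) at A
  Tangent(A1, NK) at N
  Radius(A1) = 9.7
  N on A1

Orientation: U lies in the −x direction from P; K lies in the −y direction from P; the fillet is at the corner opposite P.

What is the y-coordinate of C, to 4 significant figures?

-20.60

P is at the origin; PU is horizontal with |PU| = 29.7 and U on the −x side, so U = (-29.70, 0.000). P and K share the same x with |PK| = 30.3 and K on the −y side, so K = (0.000, -30.30). The virtual corner opposite P is at (-29.70, -30.30). Tangency of A1 to UA means the radius CA is perpendicular to UA and tangency of A1 to NK means the radius CN is perpendicular to NK, with radius 9.7, so the center C sits 9.7 in from both sides at C = (-20.00, -20.60). So C.y = -20.60.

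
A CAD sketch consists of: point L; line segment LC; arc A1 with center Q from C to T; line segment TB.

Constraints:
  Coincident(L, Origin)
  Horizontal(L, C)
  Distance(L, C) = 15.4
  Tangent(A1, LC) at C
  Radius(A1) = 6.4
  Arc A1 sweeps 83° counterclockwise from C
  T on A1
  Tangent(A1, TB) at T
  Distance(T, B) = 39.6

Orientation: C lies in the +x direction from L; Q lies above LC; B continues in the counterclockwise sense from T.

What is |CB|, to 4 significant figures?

46.29

L is at the origin; L and C share the same y with |LC| = 15.4 and C on the +x side, so C = (15.40, 0.000). Tangency of A1 to LC means the radius QC is perpendicular to LC, so Q = C + (0, 6.4) = (15.40, 6.400). On A1, C sits at bearing -90° from Q; an 83° counterclockwise sweep puts T at bearing -7°, so T = Q + 6.4·(cos -7°, sin -7°) = (21.75, 5.620). Tangency of A1 to TB means the radius QT is perpendicular to TB, so TB runs along (−sin -7°, cos -7°); with |TB| = 39.6, B = (26.58, 44.92). Then |CB| = |B − C| = 46.29.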